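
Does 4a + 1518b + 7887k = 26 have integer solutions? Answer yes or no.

gcd(1518, 4) = 2.
gcd(2, 7887) = 1.
1 divides 26, so integer solutions exist.

yes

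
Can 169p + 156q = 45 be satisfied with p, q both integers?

no

gcd(169, 156) = 13.
13 does not divide 45 (remainder 6), so no integer solutions.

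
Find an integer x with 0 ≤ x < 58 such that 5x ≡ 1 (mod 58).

gcd(58, 5) = 1.
By Bézout, 5*(-23) + 58*(2) = 1.
So 5*-23 ≡ 1 (mod 58), and -23 mod 58 = 35.

35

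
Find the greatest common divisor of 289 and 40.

gcd(289, 40):
  289 = 7*40 + 9
  40 = 4*9 + 4
  9 = 2*4 + 1
  4 = 4*1
so gcd(289, 40) = 1.

1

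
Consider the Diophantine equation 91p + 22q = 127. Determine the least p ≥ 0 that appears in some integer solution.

gcd(91, 22):
  91 = 4×22 + 3
  22 = 7×3 + 1
  3 = 3×1
so gcd(91, 22) = 1.
1 divides 127, so solutions exist.
Back-substitute for Bézout coefficients:
  1 = 22 - 7×3
  ... = 91×(-7) + 22×(29)
Scale by 127/1 = 127: (p₀, q₀) = (-889, 3683).
General solution: p = -889 + 22t, q = 3683 - 91t for integer t.
p ≥ 0: smallest is -889 mod 22 = 13 (at t = 41), with q = -48.

13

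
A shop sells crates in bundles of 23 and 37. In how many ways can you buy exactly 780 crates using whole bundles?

Need nonnegative integers with 23j + 37k = 780.
gcd(23, 37) = 1, and 23·(-8) + 37·(5) = 1.
So (j₀, k₀) = (-6240, 3900); general j = -6240 + 37t, k = 3900 - 23t.
j ≥ 0 ⇒ t ≥ 169; k ≥ 0 ⇒ t ≤ 169. That's 1 value of t.

1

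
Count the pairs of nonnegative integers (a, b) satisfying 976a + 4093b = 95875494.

gcd(4093, 976):
  4093 = 4×976 + 189
  976 = 5×189 + 31
  189 = 6×31 + 3
  31 = 10×3 + 1
  3 = 3×1
so gcd(4093, 976) = 1.
Back-substitute for Bézout coefficients:
  1 = 31 - 10×3
  ... = 976×(1321) + 4093×(-315)
Scale by 95875494: one solution is (126651527574, -30200780610). Reduce a mod 4093: (3096, 22686).
General: a = 3096 + 4093t, b = 22686 - 976t.
a ≥ 0 ⇒ t ≥ 0; b ≥ 0 ⇒ t ≤ 23. So t ∈ [0, 23]: 24 solutions.

24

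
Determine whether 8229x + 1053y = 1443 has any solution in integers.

gcd(8229, 1053) = 39.
39 divides 1443, so integer solutions exist.

yes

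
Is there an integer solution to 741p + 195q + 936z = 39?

gcd(741, 195) = 39  (741 = 3*195 + 156, 195 = 1*156 + 39, 156 = 4*39).
gcd(39, 936) = 39.
39 divides 39, so integer solutions exist.

yes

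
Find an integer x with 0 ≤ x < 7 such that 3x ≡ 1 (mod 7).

5

gcd(7, 3):
  7 = 2×3 + 1
  3 = 3×1
so gcd(7, 3) = 1.
Back-substitute for Bézout coefficients:
  1 = 7 - 2×3
  ... = 3×(-2) + 7×(1)
So 3×-2 ≡ 1 (mod 7), and -2 mod 7 = 5.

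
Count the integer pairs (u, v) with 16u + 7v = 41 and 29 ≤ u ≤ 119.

13

gcd(16, 7):
  16 = 2×7 + 2
  7 = 3×2 + 1
  2 = 2×1
so gcd(16, 7) = 1.
Back-substitute for Bézout coefficients:
  1 = 7 - 3×2
  ... = 16×(-3) + 7×(7)
Scale by 41: particular solution (-123, 287); reduce u mod 7: (3, -1).
General solution: u = 3 + 7t, v = -1 - 16t for integer t.
29 ≤ 3 + 7t ≤ 119 gives t ∈ [4, 16], which is 13 values.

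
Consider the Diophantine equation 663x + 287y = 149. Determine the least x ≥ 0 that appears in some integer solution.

279

gcd(663, 287):
  663 = 2×287 + 89
  287 = 3×89 + 20
  89 = 4×20 + 9
  20 = 2×9 + 2
  9 = 4×2 + 1
  2 = 2×1
so gcd(663, 287) = 1.
1 divides 149, so solutions exist.
Back-substitute for Bézout coefficients:
  1 = 9 - 4×2
  ... = 663×(129) + 287×(-298)
Scale by 149/1 = 149: (x₀, y₀) = (19221, -44402).
General solution: x = 19221 + 287t, y = -44402 - 663t for integer t.
x ≥ 0: smallest is 19221 mod 287 = 279 (at t = -66), with y = -644.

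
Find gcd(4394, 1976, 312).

26

gcd(4394, 1976) = 26.
gcd(26, 312) = 26.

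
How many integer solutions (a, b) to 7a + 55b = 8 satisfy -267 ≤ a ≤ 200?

9

gcd(55, 7) = 1.
By Bézout, 7×(8) + 55×(-1) = 1.
Particular solution: (9, -1).
General solution: a = 9 + 55t, b = -1 - 7t for integer t.
-267 ≤ 9 + 55t ≤ 200 gives t ∈ [-5, 3], which is 9 values.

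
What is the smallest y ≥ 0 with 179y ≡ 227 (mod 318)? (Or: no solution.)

67

gcd(318, 179) = 1  (318 = 1·179 + 139, 179 = 1·139 + 40, 139 = 3·40 + 19, 40 = 2·19 + 2, 19 = 9·2 + 1, 2 = 2·1).
1 divides 227, so solutions exist.
Back-substituting, 179·(-151) + 318·(85) = 1.
So 179·(-151) ≡ 1 (mod 318); multiply by 227: y ≡ -34277 (mod 318).
Smallest nonnegative: y = -34277 mod 318 = 67.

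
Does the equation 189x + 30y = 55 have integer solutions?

no

gcd(189, 30) = 3  (189 = 6*30 + 9, 30 = 3*9 + 3, 9 = 3*3).
3 does not divide 55 (remainder 1), so no integer solutions.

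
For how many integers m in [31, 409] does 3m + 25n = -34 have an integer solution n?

15

gcd(25, 3) = 1.
By Bézout, 3·(-8) + 25·(1) = 1.
Particular solution: (22, -4).
General solution: m = 22 + 25t, n = -4 - 3t for integer t.
31 ≤ 22 + 25t ≤ 409 gives t ∈ [1, 15], which is 15 values.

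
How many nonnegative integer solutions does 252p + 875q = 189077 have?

gcd(875, 252) = 7  (875 = 3×252 + 119, 252 = 2×119 + 14, 119 = 8×14 + 7, 14 = 2×7).
Back-substituting, 252×(-59) + 875×(17) = 7.
Scale by 27011: one solution is (-1593649, 459187). Reduce p mod 125: (101, 187).
General: p = 101 + 125t, q = 187 - 36t.
p ≥ 0 ⇒ t ≥ 0; q ≥ 0 ⇒ t ≤ 5. So t ∈ [0, 5]: 6 solutions.

6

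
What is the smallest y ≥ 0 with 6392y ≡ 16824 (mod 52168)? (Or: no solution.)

2296

gcd(52168, 6392) = 8.
8 divides 16824, so solutions exist.
By Bézout, 6392·(1567) + 52168·(-192) = 8.
So 6392·(1567) ≡ 8 (mod 52168); multiply by 2103: y ≡ 3295401 (mod 6521).
Smallest nonnegative: y = 3295401 mod 6521 = 2296.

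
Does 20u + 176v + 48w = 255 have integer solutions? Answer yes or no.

no

gcd(176, 20) = 4  (176 = 8*20 + 16, 20 = 1*16 + 4, 16 = 4*4).
gcd(4, 48) = 4.
4 does not divide 255 (remainder 3), so no integer solutions.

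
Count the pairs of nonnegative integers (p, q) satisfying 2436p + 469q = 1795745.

gcd(2436, 469):
  2436 = 5·469 + 91
  469 = 5·91 + 14
  91 = 6·14 + 7
  14 = 2·7
so gcd(2436, 469) = 7.
Back-substitute for Bézout coefficients:
  7 = 91 - 6·14
  ... = 2436·(31) + 469·(-161)
Scale by 256535: one solution is (7952585, -41302135). Reduce p mod 67: (20, 3725).
General: p = 20 + 67t, q = 3725 - 348t.
p ≥ 0 ⇒ t ≥ 0; q ≥ 0 ⇒ t ≤ 10. So t ∈ [0, 10]: 11 solutions.

11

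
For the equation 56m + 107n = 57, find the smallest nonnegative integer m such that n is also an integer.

gcd(107, 56):
  107 = 1×56 + 51
  56 = 1×51 + 5
  51 = 10×5 + 1
  5 = 5×1
so gcd(107, 56) = 1.
1 divides 57, so solutions exist.
Back-substitute for Bézout coefficients:
  1 = 51 - 10×5
  ... = 56×(-21) + 107×(11)
Scale by 57/1 = 57: (m₀, n₀) = (-1197, 627).
General solution: m = -1197 + 107t, n = 627 - 56t for integer t.
m ≥ 0: smallest is -1197 mod 107 = 87 (at t = 12), with n = -45.

87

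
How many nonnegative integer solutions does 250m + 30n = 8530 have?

gcd(250, 30) = 10.
By Bézout, 250×(1) + 30×(-8) = 10.
One solution: (1, 276).
General: m = 1 + 3t, n = 276 - 25t.
m ≥ 0 ⇒ t ≥ 0; n ≥ 0 ⇒ t ≤ 11. So t ∈ [0, 11]: 12 solutions.

12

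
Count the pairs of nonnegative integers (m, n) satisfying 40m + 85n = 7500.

gcd(85, 40) = 5.
By Bézout, 40·(-2) + 85·(1) = 5.
One solution: (9, 84).
General: m = 9 + 17t, n = 84 - 8t.
m ≥ 0 ⇒ t ≥ 0; n ≥ 0 ⇒ t ≤ 10. So t ∈ [0, 10]: 11 solutions.

11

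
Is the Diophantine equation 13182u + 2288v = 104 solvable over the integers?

gcd(13182, 2288) = 26.
26 divides 104, so integer solutions exist.

yes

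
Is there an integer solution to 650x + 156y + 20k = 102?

yes

gcd(650, 156):
  650 = 4·156 + 26
  156 = 6·26
so gcd(650, 156) = 26.
gcd(26, 20) = 2.
2 divides 102, so integer solutions exist.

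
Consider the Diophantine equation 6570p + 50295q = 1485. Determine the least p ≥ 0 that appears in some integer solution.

1493

gcd(50295, 6570) = 15.
15 divides 1485, so solutions exist.
By Bézout, 6570*(-222) + 50295*(29) = 15.
Scale by 1485/15 = 99: (p₀, q₀) = (-21978, 2871).
General solution: p = -21978 + 3353t, q = 2871 - 438t for integer t.
p ≥ 0: smallest is -21978 mod 3353 = 1493 (at t = 7), with q = -195.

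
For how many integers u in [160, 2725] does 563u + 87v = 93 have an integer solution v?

30

gcd(563, 87) = 1.
By Bézout, 563·(17) + 87·(-110) = 1.
Particular solution: (15, -96).
General solution: u = 15 + 87t, v = -96 - 563t for integer t.
160 ≤ 15 + 87t ≤ 2725 gives t ∈ [2, 31], which is 30 values.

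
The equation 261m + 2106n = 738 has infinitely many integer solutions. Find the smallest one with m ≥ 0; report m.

140

gcd(2106, 261) = 9.
9 divides 738, so solutions exist.
By Bézout, 261×(113) + 2106×(-14) = 9.
Scale by 738/9 = 82: (m₀, n₀) = (9266, -1148).
General solution: m = 9266 + 234t, n = -1148 - 29t for integer t.
m ≥ 0: smallest is 9266 mod 234 = 140 (at t = -39), with n = -17.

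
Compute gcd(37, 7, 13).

1

gcd(37, 7):
  37 = 5·7 + 2
  7 = 3·2 + 1
  2 = 2·1
so gcd(37, 7) = 1.
gcd(1, 13) = 1.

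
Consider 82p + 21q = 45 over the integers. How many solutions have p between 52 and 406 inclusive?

gcd(82, 21) = 1  (82 = 3×21 + 19, 21 = 1×19 + 2, 19 = 9×2 + 1, 2 = 2×1).
Back-substituting, 82×(10) + 21×(-39) = 1.
Scale by 45: particular solution (450, -1755); reduce p mod 21: (9, -33).
General solution: p = 9 + 21t, q = -33 - 82t for integer t.
52 ≤ 9 + 21t ≤ 406 gives t ∈ [3, 18], which is 16 values.

16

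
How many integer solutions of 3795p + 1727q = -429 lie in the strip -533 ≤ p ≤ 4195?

gcd(3795, 1727) = 11.
By Bézout, 3795*(76) + 1727*(-167) = 11.
Particular solution: (19, -42).
General solution: p = 19 + 157t, q = -42 - 345t for integer t.
-533 ≤ 19 + 157t ≤ 4195 gives t ∈ [-3, 26], which is 30 values.

30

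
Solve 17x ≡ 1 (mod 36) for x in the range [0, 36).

gcd(36, 17) = 1.
By Bézout, 17×(17) + 36×(-8) = 1.
So 17×17 ≡ 1 (mod 36), and 17 mod 36 = 17.

17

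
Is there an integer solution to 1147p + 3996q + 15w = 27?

gcd(3996, 1147) = 37  (3996 = 3*1147 + 555, 1147 = 2*555 + 37, 555 = 15*37).
gcd(37, 15) = 1.
1 divides 27, so integer solutions exist.

yes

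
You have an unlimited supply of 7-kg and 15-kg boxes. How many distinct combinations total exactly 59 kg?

1

Need nonnegative integers with 7j + 15k = 59.
gcd(7, 15) = 1, and 7·(-2) + 15·(1) = 1.
So (j₀, k₀) = (-118, 59); general j = -118 + 15t, k = 59 - 7t.
j ≥ 0 ⇒ t ≥ 8; k ≥ 0 ⇒ t ≤ 8. That's 1 value of t.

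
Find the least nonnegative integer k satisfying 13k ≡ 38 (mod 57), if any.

gcd(57, 13) = 1  (57 = 4×13 + 5, 13 = 2×5 + 3, 5 = 1×3 + 2, 3 = 1×2 + 1, 2 = 2×1).
1 divides 38, so solutions exist.
Back-substituting, 13×(22) + 57×(-5) = 1.
So 13×(22) ≡ 1 (mod 57); multiply by 38: k ≡ 836 (mod 57).
Smallest nonnegative: k = 836 mod 57 = 38.

38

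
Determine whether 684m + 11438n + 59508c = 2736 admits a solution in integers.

gcd(11438, 684) = 38.
gcd(38, 59508) = 38.
38 divides 2736, so integer solutions exist.

yes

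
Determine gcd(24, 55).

1

gcd(55, 24) = 1  (55 = 2·24 + 7, 24 = 3·7 + 3, 7 = 2·3 + 1, 3 = 3·1).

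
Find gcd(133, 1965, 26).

1

gcd(1965, 133) = 1  (1965 = 14·133 + 103, 133 = 1·103 + 30, 103 = 3·30 + 13, 30 = 2·13 + 4, 13 = 3·4 + 1, 4 = 4·1).
gcd(1, 26) = 1.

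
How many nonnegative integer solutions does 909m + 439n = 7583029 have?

gcd(909, 439):
  909 = 2×439 + 31
  439 = 14×31 + 5
  31 = 6×5 + 1
  5 = 5×1
so gcd(909, 439) = 1.
Back-substitute for Bézout coefficients:
  1 = 31 - 6×5
  ... = 909×(85) + 439×(-176)
Scale by 7583029: one solution is (644557465, -1334613104). Reduce m mod 439: (105, 17056).
General: m = 105 + 439t, n = 17056 - 909t.
m ≥ 0 ⇒ t ≥ 0; n ≥ 0 ⇒ t ≤ 18. So t ∈ [0, 18]: 19 solutions.

19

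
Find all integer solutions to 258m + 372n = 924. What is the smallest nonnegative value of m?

18

gcd(372, 258) = 6.
6 divides 924, so solutions exist.
By Bézout, 258·(13) + 372·(-9) = 6.
Scale by 924/6 = 154: (m₀, n₀) = (2002, -1386).
General solution: m = 2002 + 62t, n = -1386 - 43t for integer t.
m ≥ 0: smallest is 2002 mod 62 = 18 (at t = -32), with n = -10.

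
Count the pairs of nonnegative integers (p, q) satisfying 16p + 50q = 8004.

20

gcd(50, 16):
  50 = 3×16 + 2
  16 = 8×2
so gcd(50, 16) = 2.
Back-substitute for Bézout coefficients:
  2 = 50 - 3×16
  ... = 16×(-3) + 50×(1)
Scale by 4002: one solution is (-12006, 4002). Reduce p mod 25: (19, 154).
General: p = 19 + 25t, q = 154 - 8t.
p ≥ 0 ⇒ t ≥ 0; q ≥ 0 ⇒ t ≤ 19. So t ∈ [0, 19]: 20 solutions.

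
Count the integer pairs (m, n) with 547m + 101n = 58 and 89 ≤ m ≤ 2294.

gcd(547, 101):
  547 = 5·101 + 42
  101 = 2·42 + 17
  42 = 2·17 + 8
  17 = 2·8 + 1
  8 = 8·1
so gcd(547, 101) = 1.
Back-substitute for Bézout coefficients:
  1 = 17 - 2·8
  ... = 547·(-12) + 101·(65)
Scale by 58: particular solution (-696, 3770); reduce m mod 101: (11, -59).
General solution: m = 11 + 101t, n = -59 - 547t for integer t.
89 ≤ 11 + 101t ≤ 2294 gives t ∈ [1, 22], which is 22 values.

22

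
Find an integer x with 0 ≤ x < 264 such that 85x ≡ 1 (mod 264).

205

gcd(264, 85):
  264 = 3×85 + 9
  85 = 9×9 + 4
  9 = 2×4 + 1
  4 = 4×1
so gcd(264, 85) = 1.
Back-substitute for Bézout coefficients:
  1 = 9 - 2×4
  ... = 85×(-59) + 264×(19)
So 85×-59 ≡ 1 (mod 264), and -59 mod 264 = 205.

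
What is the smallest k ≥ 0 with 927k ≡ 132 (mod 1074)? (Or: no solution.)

gcd(1074, 927) = 3  (1074 = 1*927 + 147, 927 = 6*147 + 45, 147 = 3*45 + 12, 45 = 3*12 + 9, 12 = 1*9 + 3, 9 = 3*3).
3 divides 132, so solutions exist.
Back-substituting, 927*(-95) + 1074*(82) = 3.
So 927*(-95) ≡ 3 (mod 1074); multiply by 44: k ≡ -4180 (mod 358).
Smallest nonnegative: k = -4180 mod 358 = 116.

116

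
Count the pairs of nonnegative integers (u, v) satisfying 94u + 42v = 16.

0

gcd(94, 42) = 2.
By Bézout, 94·(-4) + 42·(9) = 2.
One solution: (10, -22).
General: u = 10 + 21t, v = -22 - 47t.
u ≥ 0 ⇒ t ≥ 0; v ≥ 0 ⇒ t ≤ -1. So t ∈ [0, -1]: 0 solutions.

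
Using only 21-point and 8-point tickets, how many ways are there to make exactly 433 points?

Need nonnegative integers with 21j + 8k = 433.
gcd(21, 8) = 1, and 21·(-3) + 8·(8) = 1.
So (j₀, k₀) = (-1299, 3464); general j = -1299 + 8t, k = 3464 - 21t.
j ≥ 0 ⇒ t ≥ 163; k ≥ 0 ⇒ t ≤ 164. That's 2 values of t.

2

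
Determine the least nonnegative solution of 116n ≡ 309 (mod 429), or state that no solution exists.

354

gcd(429, 116) = 1.
1 divides 309, so solutions exist.
By Bézout, 116·(-196) + 429·(53) = 1.
So 116·(-196) ≡ 1 (mod 429); multiply by 309: n ≡ -60564 (mod 429).
Smallest nonnegative: n = -60564 mod 429 = 354.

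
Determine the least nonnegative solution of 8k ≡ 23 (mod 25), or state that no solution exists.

gcd(25, 8) = 1.
1 divides 23, so solutions exist.
By Bézout, 8×(-3) + 25×(1) = 1.
So 8×(-3) ≡ 1 (mod 25); multiply by 23: k ≡ -69 (mod 25).
Smallest nonnegative: k = -69 mod 25 = 6.

6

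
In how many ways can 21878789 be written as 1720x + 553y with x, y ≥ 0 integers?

gcd(1720, 553):
  1720 = 3·553 + 61
  553 = 9·61 + 4
  61 = 15·4 + 1
  4 = 4·1
so gcd(1720, 553) = 1.
Back-substitute for Bézout coefficients:
  1 = 61 - 15·4
  ... = 1720·(136) + 553·(-423)
Scale by 21878789: one solution is (2975515304, -9254727747). Reduce x mod 553: (370, 38413).
General: x = 370 + 553t, y = 38413 - 1720t.
x ≥ 0 ⇒ t ≥ 0; y ≥ 0 ⇒ t ≤ 22. So t ∈ [0, 22]: 23 solutions.

23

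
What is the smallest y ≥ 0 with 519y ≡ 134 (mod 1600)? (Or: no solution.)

586

gcd(1600, 519) = 1  (1600 = 3·519 + 43, 519 = 12·43 + 3, 43 = 14·3 + 1, 3 = 3·1).
1 divides 134, so solutions exist.
Back-substituting, 519·(-521) + 1600·(169) = 1.
So 519·(-521) ≡ 1 (mod 1600); multiply by 134: y ≡ -69814 (mod 1600).
Smallest nonnegative: y = -69814 mod 1600 = 586.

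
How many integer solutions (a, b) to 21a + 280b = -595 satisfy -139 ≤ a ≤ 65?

6

gcd(280, 21) = 7  (280 = 13×21 + 7, 21 = 3×7).
Back-substituting, 21×(-13) + 280×(1) = 7.
Scale by -85: particular solution (1105, -85); reduce a mod 40: (25, -4).
General solution: a = 25 + 40t, b = -4 - 3t for integer t.
-139 ≤ 25 + 40t ≤ 65 gives t ∈ [-4, 1], which is 6 values.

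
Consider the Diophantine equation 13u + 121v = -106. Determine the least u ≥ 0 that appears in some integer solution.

57

gcd(121, 13) = 1  (121 = 9*13 + 4, 13 = 3*4 + 1, 4 = 4*1).
1 divides -106, so solutions exist.
Back-substituting, 13*(28) + 121*(-3) = 1.
Scale by -106/1 = -106: (u₀, v₀) = (-2968, 318).
General solution: u = -2968 + 121t, v = 318 - 13t for integer t.
u ≥ 0: smallest is -2968 mod 121 = 57 (at t = 25), with v = -7.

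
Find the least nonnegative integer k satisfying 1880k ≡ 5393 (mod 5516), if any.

gcd(5516, 1880) = 4  (5516 = 2×1880 + 1756, 1880 = 1×1756 + 124, 1756 = 14×124 + 20, 124 = 6×20 + 4, 20 = 5×4).
4 does not divide 5393, so the congruence has no solution.

no solution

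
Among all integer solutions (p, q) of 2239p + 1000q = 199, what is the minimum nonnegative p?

gcd(2239, 1000) = 1  (2239 = 2·1000 + 239, 1000 = 4·239 + 44, 239 = 5·44 + 19, 44 = 2·19 + 6, 19 = 3·6 + 1, 6 = 6·1).
1 divides 199, so solutions exist.
Back-substituting, 2239·(159) + 1000·(-356) = 1.
Scale by 199/1 = 199: (p₀, q₀) = (31641, -70844).
General solution: p = 31641 + 1000t, q = -70844 - 2239t for integer t.
p ≥ 0: smallest is 31641 mod 1000 = 641 (at t = -31), with q = -1435.

641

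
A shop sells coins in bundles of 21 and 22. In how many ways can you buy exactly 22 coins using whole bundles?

Need nonnegative integers with 21j + 22k = 22.
gcd(21, 22) = 1, and 21·(-1) + 22·(1) = 1.
So (j₀, k₀) = (-22, 22); general j = -22 + 22t, k = 22 - 21t.
j ≥ 0 ⇒ t ≥ 1; k ≥ 0 ⇒ t ≤ 1. That's 1 value of t.

1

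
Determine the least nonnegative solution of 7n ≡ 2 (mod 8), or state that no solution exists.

6

gcd(8, 7) = 1.
1 divides 2, so solutions exist.
By Bézout, 7×(-1) + 8×(1) = 1.
So 7×(-1) ≡ 1 (mod 8); multiply by 2: n ≡ -2 (mod 8).
Smallest nonnegative: n = -2 mod 8 = 6.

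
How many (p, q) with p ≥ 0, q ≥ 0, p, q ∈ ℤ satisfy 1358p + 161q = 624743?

20

gcd(1358, 161) = 7  (1358 = 8·161 + 70, 161 = 2·70 + 21, 70 = 3·21 + 7, 21 = 3·7).
Back-substituting, 1358·(7) + 161·(-59) = 7.
Scale by 89249: one solution is (624743, -5265691). Reduce p mod 23: (17, 3737).
General: p = 17 + 23t, q = 3737 - 194t.
p ≥ 0 ⇒ t ≥ 0; q ≥ 0 ⇒ t ≤ 19. So t ∈ [0, 19]: 20 solutions.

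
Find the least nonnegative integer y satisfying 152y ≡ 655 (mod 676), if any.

no solution

gcd(676, 152) = 4  (676 = 4×152 + 68, 152 = 2×68 + 16, 68 = 4×16 + 4, 16 = 4×4).
4 does not divide 655, so the congruence has no solution.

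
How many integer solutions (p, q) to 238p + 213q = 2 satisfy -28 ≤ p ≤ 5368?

gcd(238, 213):
  238 = 1*213 + 25
  213 = 8*25 + 13
  25 = 1*13 + 12
  13 = 1*12 + 1
  12 = 12*1
so gcd(238, 213) = 1.
Back-substitute for Bézout coefficients:
  1 = 13 - 1*12
  ... = 238*(-17) + 213*(19)
Scale by 2: particular solution (-34, 38); reduce p mod 213: (179, -200).
General solution: p = 179 + 213t, q = -200 - 238t for integer t.
-28 ≤ 179 + 213t ≤ 5368 gives t ∈ [0, 24], which is 25 values.

25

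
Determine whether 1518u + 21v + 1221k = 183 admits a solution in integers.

gcd(1518, 21) = 3.
gcd(3, 1221) = 3.
3 divides 183, so integer solutions exist.

yes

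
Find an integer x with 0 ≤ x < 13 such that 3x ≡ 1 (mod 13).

gcd(13, 3) = 1  (13 = 4×3 + 1, 3 = 3×1).
Back-substituting, 3×(-4) + 13×(1) = 1.
So 3×-4 ≡ 1 (mod 13), and -4 mod 13 = 9.

9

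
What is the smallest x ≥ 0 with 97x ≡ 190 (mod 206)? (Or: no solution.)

gcd(206, 97):
  206 = 2*97 + 12
  97 = 8*12 + 1
  12 = 12*1
so gcd(206, 97) = 1.
1 divides 190, so solutions exist.
Back-substitute for Bézout coefficients:
  1 = 97 - 8*12
  ... = 97*(17) + 206*(-8)
So 97*(17) ≡ 1 (mod 206); multiply by 190: x ≡ 3230 (mod 206).
Smallest nonnegative: x = 3230 mod 206 = 140.

140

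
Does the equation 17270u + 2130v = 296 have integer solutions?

no

gcd(17270, 2130) = 10  (17270 = 8*2130 + 230, 2130 = 9*230 + 60, 230 = 3*60 + 50, 60 = 1*50 + 10, 50 = 5*10).
10 does not divide 296 (remainder 6), so no integer solutions.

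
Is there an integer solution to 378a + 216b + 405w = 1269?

gcd(378, 216) = 54  (378 = 1*216 + 162, 216 = 1*162 + 54, 162 = 3*54).
gcd(54, 405) = 27.
27 divides 1269, so integer solutions exist.

yes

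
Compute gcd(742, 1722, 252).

14

gcd(1722, 742) = 14.
gcd(14, 252) = 14.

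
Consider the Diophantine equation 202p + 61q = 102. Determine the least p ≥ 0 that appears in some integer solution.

gcd(202, 61) = 1  (202 = 3×61 + 19, 61 = 3×19 + 4, 19 = 4×4 + 3, 4 = 1×3 + 1, 3 = 3×1).
1 divides 102, so solutions exist.
Back-substituting, 202×(-16) + 61×(53) = 1.
Scale by 102/1 = 102: (p₀, q₀) = (-1632, 5406).
General solution: p = -1632 + 61t, q = 5406 - 202t for integer t.
p ≥ 0: smallest is -1632 mod 61 = 15 (at t = 27), with q = -48.

15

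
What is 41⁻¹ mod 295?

36

gcd(295, 41) = 1  (295 = 7×41 + 8, 41 = 5×8 + 1, 8 = 8×1).
Back-substituting, 41×(36) + 295×(-5) = 1.
So 41×36 ≡ 1 (mod 295), and 36 mod 295 = 36.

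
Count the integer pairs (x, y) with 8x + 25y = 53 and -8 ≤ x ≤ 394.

16

gcd(25, 8):
  25 = 3*8 + 1
  8 = 8*1
so gcd(25, 8) = 1.
Back-substitute for Bézout coefficients:
  1 = 25 - 3*8
  ... = 8*(-3) + 25*(1)
Scale by 53: particular solution (-159, 53); reduce x mod 25: (16, -3).
General solution: x = 16 + 25t, y = -3 - 8t for integer t.
-8 ≤ 16 + 25t ≤ 394 gives t ∈ [0, 15], which is 16 values.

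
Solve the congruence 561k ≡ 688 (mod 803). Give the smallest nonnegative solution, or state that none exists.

no solution

gcd(803, 561):
  803 = 1·561 + 242
  561 = 2·242 + 77
  242 = 3·77 + 11
  77 = 7·11
so gcd(803, 561) = 11.
11 does not divide 688, so the congruence has no solution.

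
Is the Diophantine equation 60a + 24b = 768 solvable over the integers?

yes

gcd(60, 24):
  60 = 2·24 + 12
  24 = 2·12
so gcd(60, 24) = 12.
12 divides 768, so integer solutions exist.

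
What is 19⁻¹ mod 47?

5

gcd(47, 19) = 1.
By Bézout, 19×(5) + 47×(-2) = 1.
So 19×5 ≡ 1 (mod 47), and 5 mod 47 = 5.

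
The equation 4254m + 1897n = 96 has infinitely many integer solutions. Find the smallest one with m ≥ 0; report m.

gcd(4254, 1897) = 1  (4254 = 2×1897 + 460, 1897 = 4×460 + 57, 460 = 8×57 + 4, 57 = 14×4 + 1, 4 = 4×1).
1 divides 96, so solutions exist.
Back-substituting, 4254×(-466) + 1897×(1045) = 1.
Scale by 96/1 = 96: (m₀, n₀) = (-44736, 100320).
General solution: m = -44736 + 1897t, n = 100320 - 4254t for integer t.
m ≥ 0: smallest is -44736 mod 1897 = 792 (at t = 24), with n = -1776.

792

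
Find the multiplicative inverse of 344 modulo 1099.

gcd(1099, 344) = 1  (1099 = 3·344 + 67, 344 = 5·67 + 9, 67 = 7·9 + 4, 9 = 2·4 + 1, 4 = 4·1).
Back-substituting, 344·(246) + 1099·(-77) = 1.
So 344·246 ≡ 1 (mod 1099), and 246 mod 1099 = 246.

246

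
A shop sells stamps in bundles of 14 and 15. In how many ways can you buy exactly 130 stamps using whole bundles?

1

Need nonnegative integers with 14j + 15k = 130.
gcd(14, 15) = 1, and 14·(-1) + 15·(1) = 1.
So (j₀, k₀) = (-130, 130); general j = -130 + 15t, k = 130 - 14t.
j ≥ 0 ⇒ t ≥ 9; k ≥ 0 ⇒ t ≤ 9. That's 1 value of t.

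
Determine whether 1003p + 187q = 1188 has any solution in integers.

gcd(1003, 187):
  1003 = 5·187 + 68
  187 = 2·68 + 51
  68 = 1·51 + 17
  51 = 3·17
so gcd(1003, 187) = 17.
17 does not divide 1188 (remainder 15), so no integer solutions.

no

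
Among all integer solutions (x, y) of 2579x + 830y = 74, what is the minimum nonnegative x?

gcd(2579, 830):
  2579 = 3*830 + 89
  830 = 9*89 + 29
  89 = 3*29 + 2
  29 = 14*2 + 1
  2 = 2*1
so gcd(2579, 830) = 1.
1 divides 74, so solutions exist.
Back-substitute for Bézout coefficients:
  1 = 29 - 14*2
  ... = 2579*(-401) + 830*(1246)
Scale by 74/1 = 74: (x₀, y₀) = (-29674, 92204).
General solution: x = -29674 + 830t, y = 92204 - 2579t for integer t.
x ≥ 0: smallest is -29674 mod 830 = 206 (at t = 36), with y = -640.

206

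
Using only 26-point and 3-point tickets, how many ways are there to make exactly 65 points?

Need nonnegative integers with 26j + 3k = 65.
gcd(26, 3) = 1, and 26·(-1) + 3·(9) = 1.
So (j₀, k₀) = (-65, 585); general j = -65 + 3t, k = 585 - 26t.
j ≥ 0 ⇒ t ≥ 22; k ≥ 0 ⇒ t ≤ 22. That's 1 value of t.

1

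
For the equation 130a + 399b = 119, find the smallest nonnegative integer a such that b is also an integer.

182

gcd(399, 130) = 1  (399 = 3·130 + 9, 130 = 14·9 + 4, 9 = 2·4 + 1, 4 = 4·1).
1 divides 119, so solutions exist.
Back-substituting, 130·(-89) + 399·(29) = 1.
Scale by 119/1 = 119: (a₀, b₀) = (-10591, 3451).
General solution: a = -10591 + 399t, b = 3451 - 130t for integer t.
a ≥ 0: smallest is -10591 mod 399 = 182 (at t = 27), with b = -59.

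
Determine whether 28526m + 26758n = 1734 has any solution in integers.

yes

gcd(28526, 26758) = 34.
34 divides 1734, so integer solutions exist.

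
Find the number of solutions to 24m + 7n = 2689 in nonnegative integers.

gcd(24, 7):
  24 = 3·7 + 3
  7 = 2·3 + 1
  3 = 3·1
so gcd(24, 7) = 1.
Back-substitute for Bézout coefficients:
  1 = 7 - 2·3
  ... = 24·(-2) + 7·(7)
Scale by 2689: one solution is (-5378, 18823). Reduce m mod 7: (5, 367).
General: m = 5 + 7t, n = 367 - 24t.
m ≥ 0 ⇒ t ≥ 0; n ≥ 0 ⇒ t ≤ 15. So t ∈ [0, 15]: 16 solutions.

16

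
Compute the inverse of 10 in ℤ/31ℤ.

28

gcd(31, 10):
  31 = 3·10 + 1
  10 = 10·1
so gcd(31, 10) = 1.
Back-substitute for Bézout coefficients:
  1 = 31 - 3·10
  ... = 10·(-3) + 31·(1)
So 10·-3 ≡ 1 (mod 31), and -3 mod 31 = 28.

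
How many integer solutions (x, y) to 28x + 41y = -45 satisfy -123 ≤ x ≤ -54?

gcd(41, 28) = 1  (41 = 1·28 + 13, 28 = 2·13 + 2, 13 = 6·2 + 1, 2 = 2·1).
Back-substituting, 28·(-19) + 41·(13) = 1.
Scale by -45: particular solution (855, -585); reduce x mod 41: (35, -25).
General solution: x = 35 + 41t, y = -25 - 28t for integer t.
-123 ≤ 35 + 41t ≤ -54 gives t ∈ [-3, -3], which is 1 value.

1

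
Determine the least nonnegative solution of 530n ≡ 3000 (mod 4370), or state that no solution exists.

gcd(4370, 530) = 10.
10 divides 3000, so solutions exist.
By Bézout, 530·(33) + 4370·(-4) = 10.
So 530·(33) ≡ 10 (mod 4370); multiply by 300: n ≡ 9900 (mod 437).
Smallest nonnegative: n = 9900 mod 437 = 286.

286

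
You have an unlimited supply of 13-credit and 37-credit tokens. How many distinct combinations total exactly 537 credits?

1

Need nonnegative integers with 13j + 37k = 537.
gcd(13, 37) = 1, and 13·(-17) + 37·(6) = 1.
So (j₀, k₀) = (-9129, 3222); general j = -9129 + 37t, k = 3222 - 13t.
j ≥ 0 ⇒ t ≥ 247; k ≥ 0 ⇒ t ≤ 247. That's 1 value of t.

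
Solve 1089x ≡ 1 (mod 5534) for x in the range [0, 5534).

1057

gcd(5534, 1089):
  5534 = 5·1089 + 89
  1089 = 12·89 + 21
  89 = 4·21 + 5
  21 = 4·5 + 1
  5 = 5·1
so gcd(5534, 1089) = 1.
Back-substitute for Bézout coefficients:
  1 = 21 - 4·5
  ... = 1089·(1057) + 5534·(-208)
So 1089·1057 ≡ 1 (mod 5534), and 1057 mod 5534 = 1057.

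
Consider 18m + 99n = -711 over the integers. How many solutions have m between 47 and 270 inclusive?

gcd(99, 18):
  99 = 5*18 + 9
  18 = 2*9
so gcd(99, 18) = 9.
Back-substitute for Bézout coefficients:
  9 = 99 - 5*18
  ... = 18*(-5) + 99*(1)
Scale by -79: particular solution (395, -79); reduce m mod 11: (10, -9).
General solution: m = 10 + 11t, n = -9 - 2t for integer t.
47 ≤ 10 + 11t ≤ 270 gives t ∈ [4, 23], which is 20 values.

20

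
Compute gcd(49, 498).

1

gcd(498, 49) = 1  (498 = 10*49 + 8, 49 = 6*8 + 1, 8 = 8*1).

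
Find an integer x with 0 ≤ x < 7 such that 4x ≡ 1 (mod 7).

gcd(7, 4):
  7 = 1·4 + 3
  4 = 1·3 + 1
  3 = 3·1
so gcd(7, 4) = 1.
Back-substitute for Bézout coefficients:
  1 = 4 - 1·3
  ... = 4·(2) + 7·(-1)
So 4·2 ≡ 1 (mod 7), and 2 mod 7 = 2.

2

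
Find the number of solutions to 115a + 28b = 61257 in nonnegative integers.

gcd(115, 28):
  115 = 4*28 + 3
  28 = 9*3 + 1
  3 = 3*1
so gcd(115, 28) = 1.
Back-substitute for Bézout coefficients:
  1 = 28 - 9*3
  ... = 115*(-9) + 28*(37)
Scale by 61257: one solution is (-551313, 2266509). Reduce a mod 28: (7, 2159).
General: a = 7 + 28t, b = 2159 - 115t.
a ≥ 0 ⇒ t ≥ 0; b ≥ 0 ⇒ t ≤ 18. So t ∈ [0, 18]: 19 solutions.

19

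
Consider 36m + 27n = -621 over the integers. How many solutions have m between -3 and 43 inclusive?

gcd(36, 27) = 9  (36 = 1×27 + 9, 27 = 3×9).
Back-substituting, 36×(1) + 27×(-1) = 9.
Scale by -69: particular solution (-69, 69); reduce m mod 3: (0, -23).
General solution: m = 0 + 3t, n = -23 - 4t for integer t.
-3 ≤ 0 + 3t ≤ 43 gives t ∈ [-1, 14], which is 16 values.

16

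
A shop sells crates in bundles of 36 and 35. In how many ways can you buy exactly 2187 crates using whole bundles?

2

Need nonnegative integers with 36j + 35k = 2187.
gcd(36, 35) = 1, and 36·(1) + 35·(-1) = 1.
So (j₀, k₀) = (2187, -2187); general j = 2187 + 35t, k = -2187 - 36t.
j ≥ 0 ⇒ t ≥ -62; k ≥ 0 ⇒ t ≤ -61. That's 2 values of t.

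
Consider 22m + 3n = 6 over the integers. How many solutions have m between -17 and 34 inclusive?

gcd(22, 3) = 1.
By Bézout, 22*(1) + 3*(-7) = 1.
Particular solution: (0, 2).
General solution: m = 0 + 3t, n = 2 - 22t for integer t.
-17 ≤ 0 + 3t ≤ 34 gives t ∈ [-5, 11], which is 17 values.

17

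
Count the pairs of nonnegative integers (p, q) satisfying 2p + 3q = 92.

gcd(3, 2) = 1  (3 = 1×2 + 1, 2 = 2×1).
Back-substituting, 2×(-1) + 3×(1) = 1.
Scale by 92: one solution is (-92, 92). Reduce p mod 3: (1, 30).
General: p = 1 + 3t, q = 30 - 2t.
p ≥ 0 ⇒ t ≥ 0; q ≥ 0 ⇒ t ≤ 15. So t ∈ [0, 15]: 16 solutions.

16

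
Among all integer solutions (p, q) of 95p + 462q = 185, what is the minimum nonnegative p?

391

gcd(462, 95):
  462 = 4×95 + 82
  95 = 1×82 + 13
  82 = 6×13 + 4
  13 = 3×4 + 1
  4 = 4×1
so gcd(462, 95) = 1.
1 divides 185, so solutions exist.
Back-substitute for Bézout coefficients:
  1 = 13 - 3×4
  ... = 95×(107) + 462×(-22)
Scale by 185/1 = 185: (p₀, q₀) = (19795, -4070).
General solution: p = 19795 + 462t, q = -4070 - 95t for integer t.
p ≥ 0: smallest is 19795 mod 462 = 391 (at t = -42), with q = -80.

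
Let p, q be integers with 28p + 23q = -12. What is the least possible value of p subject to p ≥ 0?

gcd(28, 23):
  28 = 1×23 + 5
  23 = 4×5 + 3
  5 = 1×3 + 2
  3 = 1×2 + 1
  2 = 2×1
so gcd(28, 23) = 1.
1 divides -12, so solutions exist.
Back-substitute for Bézout coefficients:
  1 = 3 - 1×2
  ... = 28×(-9) + 23×(11)
Scale by -12/1 = -12: (p₀, q₀) = (108, -132).
General solution: p = 108 + 23t, q = -132 - 28t for integer t.
p ≥ 0: smallest is 108 mod 23 = 16 (at t = -4), with q = -20.

16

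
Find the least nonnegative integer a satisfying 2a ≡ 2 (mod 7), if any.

gcd(7, 2):
  7 = 3×2 + 1
  2 = 2×1
so gcd(7, 2) = 1.
1 divides 2, so solutions exist.
Back-substitute for Bézout coefficients:
  1 = 7 - 3×2
  ... = 2×(-3) + 7×(1)
So 2×(-3) ≡ 1 (mod 7); multiply by 2: a ≡ -6 (mod 7).
Smallest nonnegative: a = -6 mod 7 = 1.

1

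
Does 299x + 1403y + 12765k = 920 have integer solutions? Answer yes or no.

gcd(1403, 299) = 23  (1403 = 4*299 + 207, 299 = 1*207 + 92, 207 = 2*92 + 23, 92 = 4*23).
gcd(23, 12765) = 23.
23 divides 920, so integer solutions exist.

yes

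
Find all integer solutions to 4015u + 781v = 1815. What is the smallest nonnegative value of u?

gcd(4015, 781):
  4015 = 5×781 + 110
  781 = 7×110 + 11
  110 = 10×11
so gcd(4015, 781) = 11.
11 divides 1815, so solutions exist.
Back-substitute for Bézout coefficients:
  11 = 781 - 7×110
  ... = 4015×(-7) + 781×(36)
Scale by 1815/11 = 165: (u₀, v₀) = (-1155, 5940).
General solution: u = -1155 + 71t, v = 5940 - 365t for integer t.
u ≥ 0: smallest is -1155 mod 71 = 52 (at t = 17), with v = -265.

52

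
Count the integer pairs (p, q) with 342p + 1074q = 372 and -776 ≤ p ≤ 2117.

16

gcd(1074, 342) = 6.
By Bézout, 342·(22) + 1074·(-7) = 6.
Particular solution: (111, -35).
General solution: p = 111 + 179t, q = -35 - 57t for integer t.
-776 ≤ 111 + 179t ≤ 2117 gives t ∈ [-4, 11], which is 16 values.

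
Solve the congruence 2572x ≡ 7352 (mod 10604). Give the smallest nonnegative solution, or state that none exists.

1417

gcd(10604, 2572) = 4  (10604 = 4·2572 + 316, 2572 = 8·316 + 44, 316 = 7·44 + 8, 44 = 5·8 + 4, 8 = 2·4).
4 divides 7352, so solutions exist.
Back-substituting, 2572·(1208) + 10604·(-293) = 4.
So 2572·(1208) ≡ 4 (mod 10604); multiply by 1838: x ≡ 2220304 (mod 2651).
Smallest nonnegative: x = 2220304 mod 2651 = 1417.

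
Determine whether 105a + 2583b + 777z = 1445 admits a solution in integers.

gcd(2583, 105):
  2583 = 24*105 + 63
  105 = 1*63 + 42
  63 = 1*42 + 21
  42 = 2*21
so gcd(2583, 105) = 21.
gcd(21, 777) = 21.
21 does not divide 1445 (remainder 17), so no integer solutions.

no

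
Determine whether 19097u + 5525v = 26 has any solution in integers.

gcd(19097, 5525) = 13  (19097 = 3*5525 + 2522, 5525 = 2*2522 + 481, 2522 = 5*481 + 117, 481 = 4*117 + 13, 117 = 9*13).
13 divides 26, so integer solutions exist.

yes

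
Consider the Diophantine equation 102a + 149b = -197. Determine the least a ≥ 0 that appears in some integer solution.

gcd(149, 102) = 1.
1 divides -197, so solutions exist.
By Bézout, 102·(19) + 149·(-13) = 1.
Scale by -197/1 = -197: (a₀, b₀) = (-3743, 2561).
General solution: a = -3743 + 149t, b = 2561 - 102t for integer t.
a ≥ 0: smallest is -3743 mod 149 = 131 (at t = 26), with b = -91.

131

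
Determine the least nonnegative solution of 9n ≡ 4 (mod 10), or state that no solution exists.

gcd(10, 9):
  10 = 1×9 + 1
  9 = 9×1
so gcd(10, 9) = 1.
1 divides 4, so solutions exist.
Back-substitute for Bézout coefficients:
  1 = 10 - 1×9
  ... = 9×(-1) + 10×(1)
So 9×(-1) ≡ 1 (mod 10); multiply by 4: n ≡ -4 (mod 10).
Smallest nonnegative: n = -4 mod 10 = 6.

6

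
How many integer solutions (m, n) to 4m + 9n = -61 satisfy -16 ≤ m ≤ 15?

4

gcd(9, 4):
  9 = 2*4 + 1
  4 = 4*1
so gcd(9, 4) = 1.
Back-substitute for Bézout coefficients:
  1 = 9 - 2*4
  ... = 4*(-2) + 9*(1)
Scale by -61: particular solution (122, -61); reduce m mod 9: (5, -9).
General solution: m = 5 + 9t, n = -9 - 4t for integer t.
-16 ≤ 5 + 9t ≤ 15 gives t ∈ [-2, 1], which is 4 values.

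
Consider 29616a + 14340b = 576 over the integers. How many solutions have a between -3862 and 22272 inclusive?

22

gcd(29616, 14340):
  29616 = 2·14340 + 936
  14340 = 15·936 + 300
  936 = 3·300 + 36
  300 = 8·36 + 12
  36 = 3·12
so gcd(29616, 14340) = 12.
Back-substitute for Bézout coefficients:
  12 = 300 - 8·36
  ... = 29616·(-383) + 14340·(791)
Scale by 48: particular solution (-18384, 37968); reduce a mod 1195: (736, -1520).
General solution: a = 736 + 1195t, b = -1520 - 2468t for integer t.
-3862 ≤ 736 + 1195t ≤ 22272 gives t ∈ [-3, 18], which is 22 values.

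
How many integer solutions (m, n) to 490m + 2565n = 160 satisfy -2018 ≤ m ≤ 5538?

gcd(2565, 490) = 5.
By Bézout, 490*(89) + 2565*(-17) = 5.
Particular solution: (283, -54).
General solution: m = 283 + 513t, n = -54 - 98t for integer t.
-2018 ≤ 283 + 513t ≤ 5538 gives t ∈ [-4, 10], which is 15 values.

15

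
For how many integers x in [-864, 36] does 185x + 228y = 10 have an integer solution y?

gcd(228, 185) = 1.
By Bézout, 185*(53) + 228*(-43) = 1.
Particular solution: (74, -60).
General solution: x = 74 + 228t, y = -60 - 185t for integer t.
-864 ≤ 74 + 228t ≤ 36 gives t ∈ [-4, -1], which is 4 values.

4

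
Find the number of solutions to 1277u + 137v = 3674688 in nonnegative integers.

gcd(1277, 137) = 1.
By Bézout, 1277*(-28) + 137*(261) = 1.
One solution: (120, 25704).
General: u = 120 + 137t, v = 25704 - 1277t.
u ≥ 0 ⇒ t ≥ 0; v ≥ 0 ⇒ t ≤ 20. So t ∈ [0, 20]: 21 solutions.

21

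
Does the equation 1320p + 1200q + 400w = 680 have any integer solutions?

gcd(1320, 1200):
  1320 = 1×1200 + 120
  1200 = 10×120
so gcd(1320, 1200) = 120.
gcd(120, 400) = 40.
40 divides 680, so integer solutions exist.

yes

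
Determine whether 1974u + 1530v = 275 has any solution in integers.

no

gcd(1974, 1530) = 6  (1974 = 1*1530 + 444, 1530 = 3*444 + 198, 444 = 2*198 + 48, 198 = 4*48 + 6, 48 = 8*6).
6 does not divide 275 (remainder 5), so no integer solutions.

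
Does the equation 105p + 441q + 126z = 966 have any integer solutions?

gcd(441, 105) = 21  (441 = 4*105 + 21, 105 = 5*21).
gcd(21, 126) = 21.
21 divides 966, so integer solutions exist.

yes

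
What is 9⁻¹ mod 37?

33

gcd(37, 9) = 1  (37 = 4×9 + 1, 9 = 9×1).
Back-substituting, 9×(-4) + 37×(1) = 1.
So 9×-4 ≡ 1 (mod 37), and -4 mod 37 = 33.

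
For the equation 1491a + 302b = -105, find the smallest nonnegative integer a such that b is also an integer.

85

gcd(1491, 302) = 1  (1491 = 4·302 + 283, 302 = 1·283 + 19, 283 = 14·19 + 17, 19 = 1·17 + 2, 17 = 8·2 + 1, 2 = 2·1).
1 divides -105, so solutions exist.
Back-substituting, 1491·(143) + 302·(-706) = 1.
Scale by -105/1 = -105: (a₀, b₀) = (-15015, 74130).
General solution: a = -15015 + 302t, b = 74130 - 1491t for integer t.
a ≥ 0: smallest is -15015 mod 302 = 85 (at t = 50), with b = -420.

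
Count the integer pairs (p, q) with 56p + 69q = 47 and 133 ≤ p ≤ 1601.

22

gcd(69, 56) = 1.
By Bézout, 56·(-16) + 69·(13) = 1.
Particular solution: (7, -5).
General solution: p = 7 + 69t, q = -5 - 56t for integer t.
133 ≤ 7 + 69t ≤ 1601 gives t ∈ [2, 23], which is 22 values.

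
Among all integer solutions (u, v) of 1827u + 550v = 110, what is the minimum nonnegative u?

330

gcd(1827, 550):
  1827 = 3·550 + 177
  550 = 3·177 + 19
  177 = 9·19 + 6
  19 = 3·6 + 1
  6 = 6·1
so gcd(1827, 550) = 1.
1 divides 110, so solutions exist.
Back-substitute for Bézout coefficients:
  1 = 19 - 3·6
  ... = 1827·(-87) + 550·(289)
Scale by 110/1 = 110: (u₀, v₀) = (-9570, 31790).
General solution: u = -9570 + 550t, v = 31790 - 1827t for integer t.
u ≥ 0: smallest is -9570 mod 550 = 330 (at t = 18), with v = -1096.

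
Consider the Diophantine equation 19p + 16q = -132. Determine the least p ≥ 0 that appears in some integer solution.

4

gcd(19, 16):
  19 = 1*16 + 3
  16 = 5*3 + 1
  3 = 3*1
so gcd(19, 16) = 1.
1 divides -132, so solutions exist.
Back-substitute for Bézout coefficients:
  1 = 16 - 5*3
  ... = 19*(-5) + 16*(6)
Scale by -132/1 = -132: (p₀, q₀) = (660, -792).
General solution: p = 660 + 16t, q = -792 - 19t for integer t.
p ≥ 0: smallest is 660 mod 16 = 4 (at t = -41), with q = -13.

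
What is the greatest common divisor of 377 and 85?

1

gcd(377, 85):
  377 = 4*85 + 37
  85 = 2*37 + 11
  37 = 3*11 + 4
  11 = 2*4 + 3
  4 = 1*3 + 1
  3 = 3*1
so gcd(377, 85) = 1.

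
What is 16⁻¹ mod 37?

gcd(37, 16):
  37 = 2·16 + 5
  16 = 3·5 + 1
  5 = 5·1
so gcd(37, 16) = 1.
Back-substitute for Bézout coefficients:
  1 = 16 - 3·5
  ... = 16·(7) + 37·(-3)
So 16·7 ≡ 1 (mod 37), and 7 mod 37 = 7.

7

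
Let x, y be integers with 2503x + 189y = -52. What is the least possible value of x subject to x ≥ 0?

gcd(2503, 189):
  2503 = 13*189 + 46
  189 = 4*46 + 5
  46 = 9*5 + 1
  5 = 5*1
so gcd(2503, 189) = 1.
1 divides -52, so solutions exist.
Back-substitute for Bézout coefficients:
  1 = 46 - 9*5
  ... = 2503*(37) + 189*(-490)
Scale by -52/1 = -52: (x₀, y₀) = (-1924, 25480).
General solution: x = -1924 + 189t, y = 25480 - 2503t for integer t.
x ≥ 0: smallest is -1924 mod 189 = 155 (at t = 11), with y = -2053.

155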